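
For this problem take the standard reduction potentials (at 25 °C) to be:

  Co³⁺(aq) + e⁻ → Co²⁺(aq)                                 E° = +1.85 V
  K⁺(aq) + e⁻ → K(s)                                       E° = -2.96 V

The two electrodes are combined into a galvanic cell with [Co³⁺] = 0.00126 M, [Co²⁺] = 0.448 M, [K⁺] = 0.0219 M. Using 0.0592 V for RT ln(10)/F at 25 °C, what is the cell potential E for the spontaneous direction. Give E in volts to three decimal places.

+4.757 V

Co³⁺/Co²⁺ is the cathode (higher E°), K⁺/K the anode: E°cell = +1.85 − (-2.96) = +4.81 V, n = 1.
Overall: Co³⁺(aq) + K(s) → Co²⁺(aq) + K⁺(aq)
Q = [Co²⁺]·[K⁺] / ([Co³⁺]); log Q = 0.891.
E = E° − (0.0592/n) log Q = +4.81 − (0.0592/1)(0.891) = +4.757 V.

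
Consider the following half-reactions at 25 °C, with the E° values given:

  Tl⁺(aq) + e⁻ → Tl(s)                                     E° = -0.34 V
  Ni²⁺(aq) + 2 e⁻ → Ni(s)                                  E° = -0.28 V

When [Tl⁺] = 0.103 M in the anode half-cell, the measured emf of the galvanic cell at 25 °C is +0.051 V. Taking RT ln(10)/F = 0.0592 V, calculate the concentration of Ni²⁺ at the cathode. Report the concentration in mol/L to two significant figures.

Ni²⁺/Ni is the cathode, Tl⁺/Tl the anode: E°cell = +0.06 V, n = 2.
Overall reaction: Ni²⁺(aq) + 2 Tl(s) → Ni(s) + 2 Tl⁺(aq); Q = [Tl⁺]^2/[Ni²⁺]^1.
From E = E° − (0.0592/n) log Q: log Q = (E° − E)·n/0.0592 = (+0.06 − (+0.051))·2/0.0592 = 0.3041.
So 1·log[Ni²⁺] = 2·log(0.103) − log Q = -1.9743 − (0.3041) = -2.2784; [Ni²⁺] = 10^(-2.2784) ≈ 0.0053 M.

0.0053 M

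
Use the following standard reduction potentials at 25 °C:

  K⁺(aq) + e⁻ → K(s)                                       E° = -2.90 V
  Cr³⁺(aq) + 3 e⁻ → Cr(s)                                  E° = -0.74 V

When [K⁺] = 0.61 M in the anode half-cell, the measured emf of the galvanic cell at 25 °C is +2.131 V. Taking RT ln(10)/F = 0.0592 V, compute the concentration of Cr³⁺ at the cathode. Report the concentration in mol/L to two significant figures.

0.0077 M

Cr³⁺/Cr is the cathode, K⁺/K the anode: E°cell = +2.16 V, n = 3.
Overall reaction: Cr³⁺(aq) + 3 K(s) → Cr(s) + 3 K⁺(aq); Q = [K⁺]^3/[Cr³⁺]^1.
From E = E° − (0.0592/n) log Q: log Q = (E° − E)·n/0.0592 = (+2.16 − (+2.131))·3/0.0592 = 1.4696.
So 1·log[Cr³⁺] = 3·log(0.61) − log Q = -0.6440 − (1.4696) = -2.1136; [Cr³⁺] = 10^(-2.1136) ≈ 0.0077 M.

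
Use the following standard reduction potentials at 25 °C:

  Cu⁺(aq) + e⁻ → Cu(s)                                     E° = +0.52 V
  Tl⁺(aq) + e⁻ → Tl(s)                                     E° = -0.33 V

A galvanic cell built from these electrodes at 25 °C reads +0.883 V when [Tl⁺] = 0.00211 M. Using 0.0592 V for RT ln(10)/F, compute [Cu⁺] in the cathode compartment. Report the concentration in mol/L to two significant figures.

Cu⁺/Cu is the cathode, Tl⁺/Tl the anode: E°cell = +0.85 V, n = 1.
Overall reaction: Cu⁺(aq) + Tl(s) → Cu(s) + Tl⁺(aq); Q = [Tl⁺]^1/[Cu⁺]^1.
From E = E° − (0.0592/n) log Q: log Q = (E° − E)·n/0.0592 = (+0.85 − (+0.883))·1/0.0592 = -0.5574.
So 1·log[Cu⁺] = 1·log(0.00211) − log Q = -2.6757 − (-0.5574) = -2.1183; [Cu⁺] = 10^(-2.1183) ≈ 0.0076 M.

0.0076 M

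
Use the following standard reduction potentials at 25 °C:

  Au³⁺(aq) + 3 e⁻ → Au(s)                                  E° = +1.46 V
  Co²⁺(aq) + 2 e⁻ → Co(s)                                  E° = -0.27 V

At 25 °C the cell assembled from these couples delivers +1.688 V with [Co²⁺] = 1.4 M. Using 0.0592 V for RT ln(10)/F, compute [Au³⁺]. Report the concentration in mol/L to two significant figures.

0.012 M

Au³⁺/Au is the cathode, Co²⁺/Co the anode: E°cell = +1.73 V, n = 6.
Overall reaction: 2 Au³⁺(aq) + 3 Co(s) → 2 Au(s) + 3 Co²⁺(aq); Q = [Co²⁺]^3/[Au³⁺]^2.
From E = E° − (0.0592/n) log Q: log Q = (E° − E)·n/0.0592 = (+1.73 − (+1.688))·6/0.0592 = 4.2568.
So 2·log[Au³⁺] = 3·log(1.4) − log Q = 0.4384 − (4.2568) = -3.8184; log[Au³⁺] = -3.8184 / 2 = -1.9092; [Au³⁺] = 10^(-1.9092) ≈ 0.012 M.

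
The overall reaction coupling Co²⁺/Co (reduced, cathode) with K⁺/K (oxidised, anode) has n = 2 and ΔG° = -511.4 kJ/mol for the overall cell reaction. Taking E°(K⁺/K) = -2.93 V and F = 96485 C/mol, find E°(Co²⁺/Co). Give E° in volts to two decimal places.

-0.28 V

E°cell = −ΔG°/(nF) = −(-511.4×10³)/((2)(96485)) = +2.650 V.
Since Co²⁺/Co is the cathode and K⁺/K the anode, E°cell = E°(Co²⁺/Co) − E°(K⁺/K).
So E°(Co²⁺/Co) = E°cell + E°(K⁺/K) = +2.650 + (-2.93) = -0.28 V.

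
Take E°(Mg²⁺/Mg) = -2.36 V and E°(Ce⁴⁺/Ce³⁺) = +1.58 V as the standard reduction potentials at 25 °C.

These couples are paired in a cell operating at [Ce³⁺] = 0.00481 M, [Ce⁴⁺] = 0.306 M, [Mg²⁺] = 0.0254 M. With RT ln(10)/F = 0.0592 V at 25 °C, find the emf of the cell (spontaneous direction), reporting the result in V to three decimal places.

+4.094 V

Ce⁴⁺/Ce³⁺ is the cathode (higher E°), Mg²⁺/Mg the anode: E°cell = +1.58 − (-2.36) = +3.94 V, n = 2.
Overall: 2 Ce⁴⁺(aq) + Mg(s) → 2 Ce³⁺(aq) + Mg²⁺(aq)
Q = [Ce³⁺]^2·[Mg²⁺] / ([Ce⁴⁺]^2); log Q = -5.202.
E = E° − (0.0592/n) log Q = +3.94 − (0.0592/2)(-5.202) = +4.094 V.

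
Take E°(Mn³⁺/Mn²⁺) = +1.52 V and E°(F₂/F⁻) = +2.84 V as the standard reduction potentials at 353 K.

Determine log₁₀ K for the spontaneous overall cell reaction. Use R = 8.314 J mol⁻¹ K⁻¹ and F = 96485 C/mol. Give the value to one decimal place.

Cathode: F₂/F⁻; anode: Mn³⁺/Mn²⁺. E°cell = (+2.84) − (+1.52) = +1.32 V, with n = 2.
ΔG° = −nFE° = −RT ln K, so ln K = nFE°/(RT) = (2)(96485)(+1.32) / ((8.314)(353)) = 86.792.
log₁₀ K = 86.792 / ln 10 = 37.7.

37.7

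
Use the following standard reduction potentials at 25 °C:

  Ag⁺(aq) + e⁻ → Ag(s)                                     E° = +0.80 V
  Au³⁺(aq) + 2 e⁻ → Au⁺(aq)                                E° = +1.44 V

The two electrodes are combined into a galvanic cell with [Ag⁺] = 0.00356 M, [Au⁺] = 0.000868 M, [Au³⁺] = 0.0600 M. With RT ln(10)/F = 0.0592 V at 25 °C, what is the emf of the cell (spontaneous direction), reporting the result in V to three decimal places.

Au³⁺/Au⁺ is the cathode (higher E°), Ag⁺/Ag the anode: E°cell = +1.44 − (+0.80) = +0.64 V, n = 2.
Overall: Au³⁺(aq) + 2 Ag(s) → Au⁺(aq) + 2 Ag⁺(aq)
Q = [Au⁺]·[Ag⁺]^2 / ([Au³⁺]); log Q = -6.737.
E = E° − (0.0592/n) log Q = +0.64 − (0.0592/2)(-6.737) = +0.839 V.

+0.839 V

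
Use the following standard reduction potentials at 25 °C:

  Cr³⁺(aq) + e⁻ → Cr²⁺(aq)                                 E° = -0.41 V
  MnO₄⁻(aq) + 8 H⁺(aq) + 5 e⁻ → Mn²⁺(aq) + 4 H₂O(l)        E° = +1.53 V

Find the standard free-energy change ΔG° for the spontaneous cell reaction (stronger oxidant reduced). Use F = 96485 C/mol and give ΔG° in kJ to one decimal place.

MnO₄⁻/Mn²⁺ (E° = +1.53 V) is the cathode; Cr³⁺/Cr²⁺ (E° = -0.41 V) is the anode, so E°cell = +1.94 V.
Balancing electrons gives n = 5 (lcm of 5 and 1).
ΔG° = −nFE° = −(5)(96485)(+1.94) = -935,904 J = -935.9 kJ.

-935.9 kJ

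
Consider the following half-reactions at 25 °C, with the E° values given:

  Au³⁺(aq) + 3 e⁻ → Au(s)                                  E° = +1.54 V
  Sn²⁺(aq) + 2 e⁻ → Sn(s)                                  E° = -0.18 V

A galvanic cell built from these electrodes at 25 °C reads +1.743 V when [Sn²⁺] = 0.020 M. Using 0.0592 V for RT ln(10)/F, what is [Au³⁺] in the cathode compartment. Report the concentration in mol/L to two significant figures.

0.041 M

Au³⁺/Au is the cathode, Sn²⁺/Sn the anode: E°cell = +1.72 V, n = 6.
Overall reaction: 2 Au³⁺(aq) + 3 Sn(s) → 2 Au(s) + 3 Sn²⁺(aq); Q = [Sn²⁺]^3/[Au³⁺]^2.
From E = E° − (0.0592/n) log Q: log Q = (E° − E)·n/0.0592 = (+1.72 − (+1.743))·6/0.0592 = -2.3311.
So 2·log[Au³⁺] = 3·log(0.02) − log Q = -5.0969 − (-2.3311) = -2.7658; log[Au³⁺] = -2.7658 / 2 = -1.3829; [Au³⁺] = 10^(-1.3829) ≈ 0.041 M.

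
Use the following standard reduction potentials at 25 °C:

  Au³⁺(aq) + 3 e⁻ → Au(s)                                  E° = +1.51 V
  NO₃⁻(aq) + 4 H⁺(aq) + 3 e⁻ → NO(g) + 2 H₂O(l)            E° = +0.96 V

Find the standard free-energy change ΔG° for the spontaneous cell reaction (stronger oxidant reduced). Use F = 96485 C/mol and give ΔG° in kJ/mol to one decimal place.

Au³⁺/Au (E° = +1.51 V) is the cathode; NO₃⁻/NO (E° = +0.96 V) is the anode, so E°cell = +0.55 V.
Balancing electrons gives n = 3 (lcm of 3 and 3).
ΔG° = −nFE° = −(3)(96485)(+0.55) = -159,200 J = -159.2 kJ/mol.

-159.2 kJ/mol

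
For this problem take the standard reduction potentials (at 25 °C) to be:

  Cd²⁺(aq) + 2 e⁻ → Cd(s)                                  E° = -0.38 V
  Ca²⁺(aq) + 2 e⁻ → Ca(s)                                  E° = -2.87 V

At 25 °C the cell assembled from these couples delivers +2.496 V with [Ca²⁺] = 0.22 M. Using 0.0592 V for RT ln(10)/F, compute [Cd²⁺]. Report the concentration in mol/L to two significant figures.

Cd²⁺/Cd is the cathode, Ca²⁺/Ca the anode: E°cell = +2.49 V, n = 2.
Overall reaction: Cd²⁺(aq) + Ca(s) → Cd(s) + Ca²⁺(aq); Q = [Ca²⁺]^1/[Cd²⁺]^1.
From E = E° − (0.0592/n) log Q: log Q = (E° − E)·n/0.0592 = (+2.49 − (+2.496))·2/0.0592 = -0.2027.
So 1·log[Cd²⁺] = 1·log(0.22) − log Q = -0.6576 − (-0.2027) = -0.4549; [Cd²⁺] = 10^(-0.4549) ≈ 0.35 M.

0.35 M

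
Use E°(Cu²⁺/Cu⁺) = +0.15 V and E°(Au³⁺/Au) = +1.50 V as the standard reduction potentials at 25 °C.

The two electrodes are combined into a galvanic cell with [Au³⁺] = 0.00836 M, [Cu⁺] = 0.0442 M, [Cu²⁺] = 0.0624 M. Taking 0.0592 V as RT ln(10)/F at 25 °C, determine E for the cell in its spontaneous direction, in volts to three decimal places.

+1.300 V

Au³⁺/Au is the cathode (higher E°), Cu²⁺/Cu⁺ the anode: E°cell = +1.50 − (+0.15) = +1.35 V, n = 3.
Overall: Au³⁺(aq) + 3 Cu⁺(aq) → Au(s) + 3 Cu²⁺(aq)
Q = [Cu²⁺]^3 / ([Au³⁺]·[Cu⁺]^3); log Q = 2.527.
E = E° − (0.0592/n) log Q = +1.35 − (0.0592/3)(2.527) = +1.300 V.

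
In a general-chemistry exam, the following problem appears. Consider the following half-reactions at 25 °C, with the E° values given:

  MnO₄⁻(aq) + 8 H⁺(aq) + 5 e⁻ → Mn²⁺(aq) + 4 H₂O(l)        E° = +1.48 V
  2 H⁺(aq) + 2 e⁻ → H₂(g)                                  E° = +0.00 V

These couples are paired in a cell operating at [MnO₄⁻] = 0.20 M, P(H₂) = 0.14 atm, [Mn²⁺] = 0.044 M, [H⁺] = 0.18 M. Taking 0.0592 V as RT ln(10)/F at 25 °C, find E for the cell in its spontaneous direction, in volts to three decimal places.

MnO₄⁻/Mn²⁺ is the cathode (higher E°), H⁺/H₂ the anode: E°cell = +1.48 − (+0.00) = +1.48 V, n = 10.
Overall: 2 MnO₄⁻(aq) + 6 H⁺(aq) + 5 H₂(g) → 2 Mn²⁺(aq) + 8 H₂O(l)
Q = [Mn²⁺]^2 / ([MnO₄⁻]^2·[H⁺]^6·P(H₂)^5); log Q = 7.423.
E = E° − (0.0592/n) log Q = +1.48 − (0.0592/10)(7.423) = +1.436 V.

+1.436 V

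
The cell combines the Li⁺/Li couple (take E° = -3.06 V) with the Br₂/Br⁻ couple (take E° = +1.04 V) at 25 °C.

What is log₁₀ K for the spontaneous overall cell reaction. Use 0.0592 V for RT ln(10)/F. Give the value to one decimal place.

Cathode: Br₂/Br⁻; anode: Li⁺/Li. E°cell = +4.10 V, n = 2.
log K = nE°cell / 0.0592 = (2)(+4.10) / 0.0592 = 138.5.

138.5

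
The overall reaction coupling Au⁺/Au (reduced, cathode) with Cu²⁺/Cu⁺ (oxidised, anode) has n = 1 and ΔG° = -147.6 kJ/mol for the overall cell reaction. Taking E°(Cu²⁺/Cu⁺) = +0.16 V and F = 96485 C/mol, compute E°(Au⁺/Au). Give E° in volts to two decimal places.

+1.69 V

E°cell = −ΔG°/(nF) = −(-147.6×10³)/((1)(96485)) = +1.530 V.
Since Au⁺/Au is the cathode and Cu²⁺/Cu⁺ the anode, E°cell = E°(Au⁺/Au) − E°(Cu²⁺/Cu⁺).
So E°(Au⁺/Au) = E°cell + E°(Cu²⁺/Cu⁺) = +1.530 + (+0.16) = +1.69 V.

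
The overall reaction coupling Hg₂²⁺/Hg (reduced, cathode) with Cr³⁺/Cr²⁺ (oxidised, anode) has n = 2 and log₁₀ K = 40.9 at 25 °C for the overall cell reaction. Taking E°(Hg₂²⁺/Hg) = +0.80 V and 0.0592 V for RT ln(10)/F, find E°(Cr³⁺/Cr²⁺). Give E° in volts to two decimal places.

-0.41 V

E°cell = (0.0592/n)·log K = (0.0592/2)(40.9) = +1.211 V.
Since Hg₂²⁺/Hg is the cathode and Cr³⁺/Cr²⁺ the anode, E°cell = E°(Hg₂²⁺/Hg) − E°(Cr³⁺/Cr²⁺).
So E°(Cr³⁺/Cr²⁺) = E°(Hg₂²⁺/Hg) − E°cell = (+0.80) − (+1.211) = -0.41 V.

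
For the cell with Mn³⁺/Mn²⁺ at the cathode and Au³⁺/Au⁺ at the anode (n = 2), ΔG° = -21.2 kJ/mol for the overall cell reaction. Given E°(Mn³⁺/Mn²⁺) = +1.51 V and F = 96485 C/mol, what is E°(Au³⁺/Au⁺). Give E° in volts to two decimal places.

E°cell = −ΔG°/(nF) = −(-21.2×10³)/((2)(96485)) = +0.110 V.
Since Mn³⁺/Mn²⁺ is the cathode and Au³⁺/Au⁺ the anode, E°cell = E°(Mn³⁺/Mn²⁺) − E°(Au³⁺/Au⁺).
So E°(Au³⁺/Au⁺) = E°(Mn³⁺/Mn²⁺) − E°cell = (+1.51) − (+0.110) = +1.40 V.

+1.40 V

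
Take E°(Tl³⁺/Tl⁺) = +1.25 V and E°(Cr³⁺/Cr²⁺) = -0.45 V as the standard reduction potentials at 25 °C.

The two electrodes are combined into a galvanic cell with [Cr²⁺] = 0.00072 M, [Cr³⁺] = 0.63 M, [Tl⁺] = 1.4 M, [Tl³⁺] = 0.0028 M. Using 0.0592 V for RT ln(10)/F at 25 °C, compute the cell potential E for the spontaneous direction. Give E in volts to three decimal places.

Tl³⁺/Tl⁺ is the cathode (higher E°), Cr³⁺/Cr²⁺ the anode: E°cell = +1.25 − (-0.45) = +1.70 V, n = 2.
Overall: Tl³⁺(aq) + 2 Cr²⁺(aq) → Tl⁺(aq) + 2 Cr³⁺(aq)
Q = [Tl⁺]·[Cr³⁺]^2 / ([Tl³⁺]·[Cr²⁺]^2); log Q = 8.583.
E = E° − (0.0592/n) log Q = +1.70 − (0.0592/2)(8.583) = +1.446 V.

+1.446 V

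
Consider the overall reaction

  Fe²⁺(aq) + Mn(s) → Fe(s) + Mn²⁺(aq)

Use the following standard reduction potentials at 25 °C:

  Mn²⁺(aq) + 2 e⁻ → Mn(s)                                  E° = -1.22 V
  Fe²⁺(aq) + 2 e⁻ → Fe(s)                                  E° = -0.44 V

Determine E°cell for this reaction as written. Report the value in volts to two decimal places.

The Fe²⁺/Fe couple has the higher reduction potential, so it is the cathode; Mn²⁺/Mn is oxidised at the anode.
E°cell = E°(cathode) − E°(anode) = (-0.44) − (-1.22) = +0.78 V.

+0.78 V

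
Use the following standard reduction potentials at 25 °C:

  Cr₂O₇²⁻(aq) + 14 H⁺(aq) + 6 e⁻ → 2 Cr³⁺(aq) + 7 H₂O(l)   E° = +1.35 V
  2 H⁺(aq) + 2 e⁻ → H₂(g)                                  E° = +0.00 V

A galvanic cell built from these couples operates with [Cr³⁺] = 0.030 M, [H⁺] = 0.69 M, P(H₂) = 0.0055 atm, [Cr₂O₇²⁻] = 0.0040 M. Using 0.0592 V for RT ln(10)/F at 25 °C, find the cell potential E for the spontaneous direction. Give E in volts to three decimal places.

Cr₂O₇²⁻/Cr³⁺ is the cathode (higher E°), H⁺/H₂ the anode: E°cell = +1.35 − (+0.00) = +1.35 V, n = 6.
Overall: Cr₂O₇²⁻(aq) + 8 H⁺(aq) + 3 H₂(g) → 2 Cr³⁺(aq) + 7 H₂O(l)
Q = [Cr³⁺]^2 / ([Cr₂O₇²⁻]·[H⁺]^8·P(H₂)^3); log Q = 7.420.
E = E° − (0.0592/n) log Q = +1.35 − (0.0592/6)(7.420) = +1.277 V.

+1.277 V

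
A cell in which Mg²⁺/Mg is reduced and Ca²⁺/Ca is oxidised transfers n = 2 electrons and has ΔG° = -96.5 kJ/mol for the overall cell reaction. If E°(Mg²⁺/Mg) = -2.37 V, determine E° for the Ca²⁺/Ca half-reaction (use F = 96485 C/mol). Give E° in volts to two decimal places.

-2.87 V

E°cell = −ΔG°/(nF) = −(-96.5×10³)/((2)(96485)) = +0.500 V.
Since Mg²⁺/Mg is the cathode and Ca²⁺/Ca the anode, E°cell = E°(Mg²⁺/Mg) − E°(Ca²⁺/Ca).
So E°(Ca²⁺/Ca) = E°(Mg²⁺/Mg) − E°cell = (-2.37) − (+0.500) = -2.87 V.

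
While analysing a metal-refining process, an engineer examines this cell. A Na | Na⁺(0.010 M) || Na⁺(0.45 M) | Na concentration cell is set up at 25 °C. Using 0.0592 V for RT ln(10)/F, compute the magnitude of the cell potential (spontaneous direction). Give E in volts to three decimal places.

+0.098 V

For a concentration cell E°cell = 0. The 0.45 M side is the cathode (reduction is favoured where [Na⁺] is higher).
With n = 1, E = −(0.0592/1) log([Na⁺]ₐₙ/[Na⁺]꜀ₐₜ) = −(0.0592/1) log(0.01/0.45) = −(0.0592/1)(-1.653) = +0.098 V.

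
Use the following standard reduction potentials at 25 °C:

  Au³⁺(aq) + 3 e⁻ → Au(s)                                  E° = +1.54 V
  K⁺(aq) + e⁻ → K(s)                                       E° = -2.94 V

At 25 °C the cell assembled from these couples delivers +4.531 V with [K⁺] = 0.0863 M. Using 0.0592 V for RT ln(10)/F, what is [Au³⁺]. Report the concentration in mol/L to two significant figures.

Au³⁺/Au is the cathode, K⁺/K the anode: E°cell = +4.48 V, n = 3.
Overall reaction: Au³⁺(aq) + 3 K(s) → Au(s) + 3 K⁺(aq); Q = [K⁺]^3/[Au³⁺]^1.
From E = E° − (0.0592/n) log Q: log Q = (E° − E)·n/0.0592 = (+4.48 − (+4.531))·3/0.0592 = -2.5845.
So 1·log[Au³⁺] = 3·log(0.0863) − log Q = -3.1920 − (-2.5845) = -0.6075; [Au³⁺] = 10^(-0.6075) ≈ 0.25 M.

0.25 M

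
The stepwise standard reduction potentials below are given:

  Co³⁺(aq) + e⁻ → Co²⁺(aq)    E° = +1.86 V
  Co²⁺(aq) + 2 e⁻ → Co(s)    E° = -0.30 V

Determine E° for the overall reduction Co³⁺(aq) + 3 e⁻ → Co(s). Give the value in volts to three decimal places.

+0.420 V

Adding the free-energy changes (−nFE°) of the two steps gives −n₃FE°₃ = −n₁FE°₁ − n₂FE°₂.
E°₃ = (1×+1.86 + 2×-0.30) / 3 = (+1.260) / 3 = +0.420 V.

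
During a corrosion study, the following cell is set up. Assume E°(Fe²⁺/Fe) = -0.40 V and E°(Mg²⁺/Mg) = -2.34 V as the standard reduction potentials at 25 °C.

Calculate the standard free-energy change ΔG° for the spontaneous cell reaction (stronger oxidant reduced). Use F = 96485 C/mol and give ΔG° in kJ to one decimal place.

Fe²⁺/Fe (E° = -0.40 V) is the cathode; Mg²⁺/Mg (E° = -2.34 V) is the anode, so E°cell = +1.94 V.
Balancing electrons gives n = 2 (lcm of 2 and 2).
ΔG° = −nFE° = −(2)(96485)(+1.94) = -374,362 J = -374.4 kJ.

-374.4 kJ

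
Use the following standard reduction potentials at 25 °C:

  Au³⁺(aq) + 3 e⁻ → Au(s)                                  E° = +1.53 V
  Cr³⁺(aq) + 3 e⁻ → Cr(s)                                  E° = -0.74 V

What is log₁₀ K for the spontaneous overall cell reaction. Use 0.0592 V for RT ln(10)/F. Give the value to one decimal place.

Cathode: Au³⁺/Au; anode: Cr³⁺/Cr. E°cell = +2.27 V, n = 3.
log K = nE°cell / 0.0592 = (3)(+2.27) / 0.0592 = 115.0.

115.0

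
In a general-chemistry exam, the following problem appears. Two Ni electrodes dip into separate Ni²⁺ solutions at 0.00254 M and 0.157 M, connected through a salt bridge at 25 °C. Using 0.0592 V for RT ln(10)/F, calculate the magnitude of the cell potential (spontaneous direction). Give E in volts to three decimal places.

+0.053 V

For a concentration cell E°cell = 0. The 0.157 M side is the cathode (reduction is favoured where [Ni²⁺] is higher).
With n = 2, E = −(0.0592/2) log([Ni²⁺]ₐₙ/[Ni²⁺]꜀ₐₜ) = −(0.0592/2) log(0.00254/0.157) = −(0.0592/2)(-1.791) = +0.053 V.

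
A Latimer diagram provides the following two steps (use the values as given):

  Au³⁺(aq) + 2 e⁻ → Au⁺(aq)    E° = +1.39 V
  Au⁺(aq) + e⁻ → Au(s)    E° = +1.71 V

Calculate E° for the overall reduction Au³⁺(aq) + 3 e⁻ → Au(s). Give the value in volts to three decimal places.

Since ΔG° = −nFE° is additive over sequential reductions, n₃E°₃ = n₁E°₁ + n₂E°₂.
E°₃ = (2×+1.39 + 1×+1.71) / 3 = (+4.490) / 3 = +1.497 V.

+1.497 V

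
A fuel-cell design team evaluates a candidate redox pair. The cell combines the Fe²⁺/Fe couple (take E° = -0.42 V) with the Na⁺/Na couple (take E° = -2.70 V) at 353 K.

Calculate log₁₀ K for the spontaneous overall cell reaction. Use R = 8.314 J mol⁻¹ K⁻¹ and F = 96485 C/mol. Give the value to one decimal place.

65.1

Cathode: Fe²⁺/Fe; anode: Na⁺/Na. E°cell = (-0.42) − (-2.70) = +2.28 V, with n = 2.
ΔG° = −nFE° = −RT ln K, so ln K = nFE°/(RT) = (2)(96485)(+2.28) / ((8.314)(353)) = 149.913.
log₁₀ K = 149.913 / ln 10 = 65.1.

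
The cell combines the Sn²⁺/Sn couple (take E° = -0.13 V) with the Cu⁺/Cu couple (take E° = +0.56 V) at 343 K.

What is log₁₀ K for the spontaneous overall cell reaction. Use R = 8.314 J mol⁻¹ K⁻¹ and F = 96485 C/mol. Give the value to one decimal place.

20.3

Cathode: Cu⁺/Cu; anode: Sn²⁺/Sn. E°cell = (+0.56) − (-0.13) = +0.69 V, with n = 2.
ΔG° = −nFE° = −RT ln K, so ln K = nFE°/(RT) = (2)(96485)(+0.69) / ((8.314)(343)) = 46.691.
log₁₀ K = 46.691 / ln 10 = 20.3.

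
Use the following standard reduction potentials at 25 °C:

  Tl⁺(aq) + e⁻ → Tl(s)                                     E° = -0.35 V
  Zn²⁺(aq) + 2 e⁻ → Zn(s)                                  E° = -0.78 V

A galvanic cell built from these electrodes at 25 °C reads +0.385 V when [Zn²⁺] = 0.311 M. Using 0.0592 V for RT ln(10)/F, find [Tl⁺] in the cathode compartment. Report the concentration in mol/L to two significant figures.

Tl⁺/Tl is the cathode, Zn²⁺/Zn the anode: E°cell = +0.43 V, n = 2.
Overall reaction: 2 Tl⁺(aq) + Zn(s) → 2 Tl(s) + Zn²⁺(aq); Q = [Zn²⁺]^1/[Tl⁺]^2.
From E = E° − (0.0592/n) log Q: log Q = (E° − E)·n/0.0592 = (+0.43 − (+0.385))·2/0.0592 = 1.5203.
So 2·log[Tl⁺] = 1·log(0.311) − log Q = -0.5072 − (1.5203) = -2.0275; log[Tl⁺] = -2.0275 / 2 = -1.0137; [Tl⁺] = 10^(-1.0137) ≈ 0.097 M.

0.097 M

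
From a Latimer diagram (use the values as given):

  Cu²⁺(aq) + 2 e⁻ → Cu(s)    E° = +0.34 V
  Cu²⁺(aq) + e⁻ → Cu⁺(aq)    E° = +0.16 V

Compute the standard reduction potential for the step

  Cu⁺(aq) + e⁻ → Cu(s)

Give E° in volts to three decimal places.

Sequential free energies add, so n₃E°₃ = n₁E°₁ + n₂E°₂.
With n₃ = 2, and the known step contributing 1×(+0.16) V, the unknown satisfies 1·E° = 2×(+0.34) − 1×(+0.16) = +0.520.
E° = +0.520 / 1 = +0.520 V.

+0.520 V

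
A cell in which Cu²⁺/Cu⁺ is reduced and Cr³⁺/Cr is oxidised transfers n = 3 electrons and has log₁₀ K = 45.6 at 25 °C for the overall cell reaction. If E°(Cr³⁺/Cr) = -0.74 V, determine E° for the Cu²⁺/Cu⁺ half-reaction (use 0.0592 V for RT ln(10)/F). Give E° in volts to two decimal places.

+0.16 V

E°cell = (0.0592/n)·log K = (0.0592/3)(45.6) = +0.900 V.
Since Cu²⁺/Cu⁺ is the cathode and Cr³⁺/Cr the anode, E°cell = E°(Cu²⁺/Cu⁺) − E°(Cr³⁺/Cr).
So E°(Cu²⁺/Cu⁺) = E°cell + E°(Cr³⁺/Cr) = +0.900 + (-0.74) = +0.16 V.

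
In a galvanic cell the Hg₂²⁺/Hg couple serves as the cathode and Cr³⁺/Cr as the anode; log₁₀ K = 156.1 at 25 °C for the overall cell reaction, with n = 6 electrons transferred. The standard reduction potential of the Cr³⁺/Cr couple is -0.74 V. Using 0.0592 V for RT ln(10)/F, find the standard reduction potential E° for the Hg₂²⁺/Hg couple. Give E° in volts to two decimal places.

E°cell = (0.0592/n)·log K = (0.0592/6)(156.1) = +1.540 V.
Since Hg₂²⁺/Hg is the cathode and Cr³⁺/Cr the anode, E°cell = E°(Hg₂²⁺/Hg) − E°(Cr³⁺/Cr).
So E°(Hg₂²⁺/Hg) = E°cell + E°(Cr³⁺/Cr) = +1.540 + (-0.74) = +0.80 V.

+0.80 V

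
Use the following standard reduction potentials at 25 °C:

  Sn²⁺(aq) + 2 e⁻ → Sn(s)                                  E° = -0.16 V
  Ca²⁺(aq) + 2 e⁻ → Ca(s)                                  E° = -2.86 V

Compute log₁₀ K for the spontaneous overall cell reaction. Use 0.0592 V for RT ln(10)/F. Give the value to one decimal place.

Cathode: Sn²⁺/Sn; anode: Ca²⁺/Ca. E°cell = +2.70 V, n = 2.
log K = nE°cell / 0.0592 = (2)(+2.70) / 0.0592 = 91.2.

91.2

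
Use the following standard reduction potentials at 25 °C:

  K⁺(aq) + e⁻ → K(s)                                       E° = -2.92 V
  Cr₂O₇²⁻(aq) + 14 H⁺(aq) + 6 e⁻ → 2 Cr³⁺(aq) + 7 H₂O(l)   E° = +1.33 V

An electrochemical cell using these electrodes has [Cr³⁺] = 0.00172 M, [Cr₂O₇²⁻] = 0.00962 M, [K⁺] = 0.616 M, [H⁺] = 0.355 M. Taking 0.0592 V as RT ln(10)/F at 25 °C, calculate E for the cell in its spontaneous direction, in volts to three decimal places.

+4.235 V

Cr₂O₇²⁻/Cr³⁺ is the cathode (higher E°), K⁺/K the anode: E°cell = +1.33 − (-2.92) = +4.25 V, n = 6.
Overall: Cr₂O₇²⁻(aq) + 14 H⁺(aq) + 6 K(s) → 2 Cr³⁺(aq) + 7 H₂O(l) + 6 K⁺(aq)
Q = [Cr³⁺]^2·[K⁺]^6 / ([Cr₂O₇²⁻]·[H⁺]^14); log Q = 1.522.
E = E° − (0.0592/n) log Q = +4.25 − (0.0592/6)(1.522) = +4.235 V.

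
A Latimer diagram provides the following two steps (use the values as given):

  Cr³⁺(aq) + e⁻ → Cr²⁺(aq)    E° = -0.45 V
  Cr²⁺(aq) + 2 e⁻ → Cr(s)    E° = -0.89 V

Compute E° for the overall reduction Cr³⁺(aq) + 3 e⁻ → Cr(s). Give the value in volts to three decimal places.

Adding the free-energy changes (−nFE°) of the two steps gives −n₃FE°₃ = −n₁FE°₁ − n₂FE°₂.
E°₃ = (1×-0.45 + 2×-0.89) / 3 = (-2.230) / 3 = -0.743 V.

-0.743 V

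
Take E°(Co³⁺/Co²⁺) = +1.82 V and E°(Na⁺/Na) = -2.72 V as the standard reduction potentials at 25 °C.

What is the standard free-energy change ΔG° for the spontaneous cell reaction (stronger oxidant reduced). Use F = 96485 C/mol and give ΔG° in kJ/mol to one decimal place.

-438.0 kJ/mol

Co³⁺/Co²⁺ (E° = +1.82 V) is the cathode; Na⁺/Na (E° = -2.72 V) is the anode, so E°cell = +4.54 V.
Balancing electrons gives n = 1 (lcm of 1 and 1).
ΔG° = −nFE° = −(1)(96485)(+4.54) = -438,042 J = -438.0 kJ/mol.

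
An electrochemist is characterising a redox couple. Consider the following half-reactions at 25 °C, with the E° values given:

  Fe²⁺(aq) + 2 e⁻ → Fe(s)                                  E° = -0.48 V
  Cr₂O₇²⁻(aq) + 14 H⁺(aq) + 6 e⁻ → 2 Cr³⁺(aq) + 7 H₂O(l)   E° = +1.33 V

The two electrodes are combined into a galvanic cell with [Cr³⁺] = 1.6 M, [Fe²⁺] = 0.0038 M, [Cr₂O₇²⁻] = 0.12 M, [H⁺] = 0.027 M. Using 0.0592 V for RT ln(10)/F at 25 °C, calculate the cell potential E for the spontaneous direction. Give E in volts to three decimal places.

+1.652 V

Cr₂O₇²⁻/Cr³⁺ is the cathode (higher E°), Fe²⁺/Fe the anode: E°cell = +1.33 − (-0.48) = +1.81 V, n = 6.
Overall: Cr₂O₇²⁻(aq) + 14 H⁺(aq) + 3 Fe(s) → 2 Cr³⁺(aq) + 7 H₂O(l) + 3 Fe²⁺(aq)
Q = [Cr³⁺]^2·[Fe²⁺]^3 / ([Cr₂O₇²⁻]·[H⁺]^14); log Q = 16.029.
E = E° − (0.0592/n) log Q = +1.81 − (0.0592/6)(16.029) = +1.652 V.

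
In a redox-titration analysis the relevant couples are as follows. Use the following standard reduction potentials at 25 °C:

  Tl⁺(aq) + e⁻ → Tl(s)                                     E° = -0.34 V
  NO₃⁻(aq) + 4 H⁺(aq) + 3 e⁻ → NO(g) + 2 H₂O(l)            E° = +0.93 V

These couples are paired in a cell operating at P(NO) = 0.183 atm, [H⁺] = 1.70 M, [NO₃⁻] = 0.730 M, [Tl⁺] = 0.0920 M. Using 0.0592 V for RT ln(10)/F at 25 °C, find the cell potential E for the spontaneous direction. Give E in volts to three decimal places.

NO₃⁻/NO is the cathode (higher E°), Tl⁺/Tl the anode: E°cell = +0.93 − (-0.34) = +1.27 V, n = 3.
Overall: NO₃⁻(aq) + 4 H⁺(aq) + 3 Tl(s) → NO(g) + 2 H₂O(l) + 3 Tl⁺(aq)
Q = P(NO)·[Tl⁺]^3 / ([NO₃⁻]·[H⁺]^4); log Q = -4.631.
E = E° − (0.0592/n) log Q = +1.27 − (0.0592/3)(-4.631) = +1.361 V.

+1.361 V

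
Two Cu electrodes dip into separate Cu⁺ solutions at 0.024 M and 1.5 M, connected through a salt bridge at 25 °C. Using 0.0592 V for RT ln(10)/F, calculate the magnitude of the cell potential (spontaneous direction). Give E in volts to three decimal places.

+0.106 V

For a concentration cell E°cell = 0. The 1.5 M side is the cathode (reduction is favoured where [Cu⁺] is higher).
With n = 1, E = −(0.0592/1) log([Cu⁺]ₐₙ/[Cu⁺]꜀ₐₜ) = −(0.0592/1) log(0.024/1.5) = −(0.0592/1)(-1.796) = +0.106 V.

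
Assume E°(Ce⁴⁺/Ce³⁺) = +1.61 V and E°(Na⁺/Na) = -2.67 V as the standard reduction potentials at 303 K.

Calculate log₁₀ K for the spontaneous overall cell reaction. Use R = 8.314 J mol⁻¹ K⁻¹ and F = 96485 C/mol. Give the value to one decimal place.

71.2

Cathode: Ce⁴⁺/Ce³⁺; anode: Na⁺/Na. E°cell = (+1.61) − (-2.67) = +4.28 V, with n = 1.
ΔG° = −nFE° = −RT ln K, so ln K = nFE°/(RT) = (1)(96485)(+4.28) / ((8.314)(303)) = 163.927.
log₁₀ K = 163.927 / ln 10 = 71.2.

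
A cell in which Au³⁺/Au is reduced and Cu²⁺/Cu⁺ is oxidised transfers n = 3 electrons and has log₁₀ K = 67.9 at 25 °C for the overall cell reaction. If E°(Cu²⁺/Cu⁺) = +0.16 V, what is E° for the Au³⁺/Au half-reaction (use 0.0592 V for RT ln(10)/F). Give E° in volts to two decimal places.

E°cell = (0.0592/n)·log K = (0.0592/3)(67.9) = +1.340 V.
Since Au³⁺/Au is the cathode and Cu²⁺/Cu⁺ the anode, E°cell = E°(Au³⁺/Au) − E°(Cu²⁺/Cu⁺).
So E°(Au³⁺/Au) = E°cell + E°(Cu²⁺/Cu⁺) = +1.340 + (+0.16) = +1.50 V.

+1.50 V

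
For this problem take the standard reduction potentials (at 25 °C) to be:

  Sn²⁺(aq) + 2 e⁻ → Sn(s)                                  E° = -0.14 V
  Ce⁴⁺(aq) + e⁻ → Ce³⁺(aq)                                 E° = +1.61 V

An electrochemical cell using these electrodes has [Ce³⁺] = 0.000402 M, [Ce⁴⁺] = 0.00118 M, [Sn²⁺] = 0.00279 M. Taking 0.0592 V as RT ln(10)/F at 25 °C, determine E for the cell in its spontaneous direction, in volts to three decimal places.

+1.853 V

Ce⁴⁺/Ce³⁺ is the cathode (higher E°), Sn²⁺/Sn the anode: E°cell = +1.61 − (-0.14) = +1.75 V, n = 2.
Overall: 2 Ce⁴⁺(aq) + Sn(s) → 2 Ce³⁺(aq) + Sn²⁺(aq)
Q = [Ce³⁺]^2·[Sn²⁺] / ([Ce⁴⁺]^2); log Q = -3.490.
E = E° − (0.0592/n) log Q = +1.75 − (0.0592/2)(-3.490) = +1.853 V.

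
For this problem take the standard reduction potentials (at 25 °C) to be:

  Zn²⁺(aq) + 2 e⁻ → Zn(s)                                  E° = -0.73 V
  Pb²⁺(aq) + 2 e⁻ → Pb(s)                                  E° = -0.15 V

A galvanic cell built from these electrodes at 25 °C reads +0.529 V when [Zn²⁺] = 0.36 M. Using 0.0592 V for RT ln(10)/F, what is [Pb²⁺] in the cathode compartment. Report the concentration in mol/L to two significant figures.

Pb²⁺/Pb is the cathode, Zn²⁺/Zn the anode: E°cell = +0.58 V, n = 2.
Overall reaction: Pb²⁺(aq) + Zn(s) → Pb(s) + Zn²⁺(aq); Q = [Zn²⁺]^1/[Pb²⁺]^1.
From E = E° − (0.0592/n) log Q: log Q = (E° − E)·n/0.0592 = (+0.58 − (+0.529))·2/0.0592 = 1.7230.
So 1·log[Pb²⁺] = 1·log(0.36) − log Q = -0.4437 − (1.7230) = -2.1667; [Pb²⁺] = 10^(-2.1667) ≈ 0.0068 M.

0.0068 M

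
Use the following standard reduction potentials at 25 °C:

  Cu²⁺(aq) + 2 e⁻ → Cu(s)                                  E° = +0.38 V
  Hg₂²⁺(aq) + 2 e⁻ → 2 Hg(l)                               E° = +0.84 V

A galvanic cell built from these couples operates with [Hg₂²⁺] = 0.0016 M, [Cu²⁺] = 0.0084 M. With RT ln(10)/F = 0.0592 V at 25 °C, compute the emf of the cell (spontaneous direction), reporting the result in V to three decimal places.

Hg₂²⁺/Hg is the cathode (higher E°), Cu²⁺/Cu the anode: E°cell = +0.84 − (+0.38) = +0.46 V, n = 2.
Overall: Hg₂²⁺(aq) + Cu(s) → 2 Hg(l) + Cu²⁺(aq)
Q = [Cu²⁺] / ([Hg₂²⁺]); log Q = 0.720.
E = E° − (0.0592/n) log Q = +0.46 − (0.0592/2)(0.720) = +0.439 V.

+0.439 V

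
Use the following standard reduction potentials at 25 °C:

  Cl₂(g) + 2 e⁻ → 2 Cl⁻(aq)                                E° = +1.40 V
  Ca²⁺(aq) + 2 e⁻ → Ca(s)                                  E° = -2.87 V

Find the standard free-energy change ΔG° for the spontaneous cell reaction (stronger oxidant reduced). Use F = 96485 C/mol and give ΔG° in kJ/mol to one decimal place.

-824.0 kJ/mol

Cl₂/Cl⁻ (E° = +1.40 V) is the cathode; Ca²⁺/Ca (E° = -2.87 V) is the anode, so E°cell = +4.27 V.
Balancing electrons gives n = 2 (lcm of 2 and 2).
ΔG° = −nFE° = −(2)(96485)(+4.27) = -823,982 J = -824.0 kJ/mol.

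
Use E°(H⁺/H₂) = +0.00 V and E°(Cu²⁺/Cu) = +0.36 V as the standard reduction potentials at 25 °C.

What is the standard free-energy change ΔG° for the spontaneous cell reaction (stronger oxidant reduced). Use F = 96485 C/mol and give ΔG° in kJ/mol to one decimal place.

-69.5 kJ/mol

Cu²⁺/Cu (E° = +0.36 V) is the cathode; H⁺/H₂ (E° = +0.00 V) is the anode, so E°cell = +0.36 V.
Balancing electrons gives n = 2 (lcm of 2 and 2).
ΔG° = −nFE° = −(2)(96485)(+0.36) = -69,469 J = -69.5 kJ/mol.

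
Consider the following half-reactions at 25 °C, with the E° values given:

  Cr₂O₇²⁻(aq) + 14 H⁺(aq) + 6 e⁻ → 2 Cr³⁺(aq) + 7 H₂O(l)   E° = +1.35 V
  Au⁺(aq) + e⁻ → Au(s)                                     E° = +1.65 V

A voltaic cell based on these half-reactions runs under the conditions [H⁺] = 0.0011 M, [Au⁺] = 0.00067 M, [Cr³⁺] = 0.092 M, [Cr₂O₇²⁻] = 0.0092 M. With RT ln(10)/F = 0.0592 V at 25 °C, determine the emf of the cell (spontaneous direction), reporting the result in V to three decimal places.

+0.520 V

Au⁺/Au is the cathode (higher E°), Cr₂O₇²⁻/Cr³⁺ the anode: E°cell = +1.65 − (+1.35) = +0.30 V, n = 6.
Overall: 6 Au⁺(aq) + 2 Cr³⁺(aq) + 7 H₂O(l) → 6 Au(s) + Cr₂O₇²⁻(aq) + 14 H⁺(aq)
Q = [Cr₂O₇²⁻]·[H⁺]^14 / ([Au⁺]^6·[Cr³⁺]^2); log Q = -22.341.
E = E° − (0.0592/n) log Q = +0.30 − (0.0592/6)(-22.341) = +0.520 V.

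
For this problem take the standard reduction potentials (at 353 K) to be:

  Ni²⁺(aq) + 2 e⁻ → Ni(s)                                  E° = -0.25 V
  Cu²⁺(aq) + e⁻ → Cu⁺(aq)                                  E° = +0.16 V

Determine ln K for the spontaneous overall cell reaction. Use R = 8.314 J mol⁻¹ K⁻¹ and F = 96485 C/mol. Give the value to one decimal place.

27.0

Cathode: Cu²⁺/Cu⁺; anode: Ni²⁺/Ni. E°cell = (+0.16) − (-0.25) = +0.41 V, with n = 2.
ΔG° = −nFE° = −RT ln K, so ln K = nFE°/(RT) = (2)(96485)(+0.41) / ((8.314)(353)) = 26.958.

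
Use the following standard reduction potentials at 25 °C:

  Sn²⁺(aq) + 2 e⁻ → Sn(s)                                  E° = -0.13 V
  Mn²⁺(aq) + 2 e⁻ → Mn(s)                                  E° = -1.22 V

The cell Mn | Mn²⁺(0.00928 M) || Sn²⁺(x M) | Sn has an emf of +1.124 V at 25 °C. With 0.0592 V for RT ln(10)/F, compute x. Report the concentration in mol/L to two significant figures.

Sn²⁺/Sn is the cathode, Mn²⁺/Mn the anode: E°cell = +1.09 V, n = 2.
Overall reaction: Sn²⁺(aq) + Mn(s) → Sn(s) + Mn²⁺(aq); Q = [Mn²⁺]^1/[Sn²⁺]^1.
From E = E° − (0.0592/n) log Q: log Q = (E° − E)·n/0.0592 = (+1.09 − (+1.124))·2/0.0592 = -1.1486.
So 1·log[Sn²⁺] = 1·log(0.00928) − log Q = -2.0325 − (-1.1486) = -0.8839; [Sn²⁺] = 10^(-0.8839) ≈ 0.13 M.

0.13 M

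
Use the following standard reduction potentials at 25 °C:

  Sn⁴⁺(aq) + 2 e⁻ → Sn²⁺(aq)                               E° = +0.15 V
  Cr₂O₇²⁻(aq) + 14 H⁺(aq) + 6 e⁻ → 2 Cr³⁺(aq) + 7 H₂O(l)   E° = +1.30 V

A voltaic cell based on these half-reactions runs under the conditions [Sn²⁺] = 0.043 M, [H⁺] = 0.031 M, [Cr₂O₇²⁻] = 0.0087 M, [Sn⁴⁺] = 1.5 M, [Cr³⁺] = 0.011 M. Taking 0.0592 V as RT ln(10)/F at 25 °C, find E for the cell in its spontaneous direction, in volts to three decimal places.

+0.914 V

Cr₂O₇²⁻/Cr³⁺ is the cathode (higher E°), Sn⁴⁺/Sn²⁺ the anode: E°cell = +1.30 − (+0.15) = +1.15 V, n = 6.
Overall: Cr₂O₇²⁻(aq) + 14 H⁺(aq) + 3 Sn²⁺(aq) → 2 Cr³⁺(aq) + 7 H₂O(l) + 3 Sn⁴⁺(aq)
Q = [Cr³⁺]^2·[Sn⁴⁺]^3 / ([Cr₂O₇²⁻]·[H⁺]^14·[Sn²⁺]^3); log Q = 23.892.
E = E° − (0.0592/n) log Q = +1.15 − (0.0592/6)(23.892) = +0.914 V.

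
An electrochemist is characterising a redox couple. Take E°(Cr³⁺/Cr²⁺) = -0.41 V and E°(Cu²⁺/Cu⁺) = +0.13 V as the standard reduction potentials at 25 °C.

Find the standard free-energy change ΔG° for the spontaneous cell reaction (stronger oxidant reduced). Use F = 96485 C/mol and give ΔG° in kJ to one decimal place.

Cu²⁺/Cu⁺ (E° = +0.13 V) is the cathode; Cr³⁺/Cr²⁺ (E° = -0.41 V) is the anode, so E°cell = +0.54 V.
Balancing electrons gives n = 1 (lcm of 1 and 1).
ΔG° = −nFE° = −(1)(96485)(+0.54) = -52,102 J = -52.1 kJ.

-52.1 kJ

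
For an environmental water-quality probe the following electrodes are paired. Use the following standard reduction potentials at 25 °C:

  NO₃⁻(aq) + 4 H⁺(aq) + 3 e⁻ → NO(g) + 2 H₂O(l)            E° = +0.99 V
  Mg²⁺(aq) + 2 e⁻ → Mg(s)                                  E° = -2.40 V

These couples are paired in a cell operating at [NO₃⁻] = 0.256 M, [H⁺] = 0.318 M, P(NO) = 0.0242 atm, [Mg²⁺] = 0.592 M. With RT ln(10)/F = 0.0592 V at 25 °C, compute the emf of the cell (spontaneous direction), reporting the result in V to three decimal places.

+3.378 V

NO₃⁻/NO is the cathode (higher E°), Mg²⁺/Mg the anode: E°cell = +0.99 − (-2.40) = +3.39 V, n = 6.
Overall: 2 NO₃⁻(aq) + 8 H⁺(aq) + 3 Mg(s) → 2 NO(g) + 4 H₂O(l) + 3 Mg²⁺(aq)
Q = P(NO)^2·[Mg²⁺]^3 / ([NO₃⁻]^2·[H⁺]^8); log Q = 1.249.
E = E° − (0.0592/n) log Q = +3.39 − (0.0592/6)(1.249) = +3.378 V.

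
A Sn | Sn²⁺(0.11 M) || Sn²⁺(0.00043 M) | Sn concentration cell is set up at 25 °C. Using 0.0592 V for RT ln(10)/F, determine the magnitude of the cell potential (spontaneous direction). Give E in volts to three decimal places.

+0.071 V

For a concentration cell E°cell = 0. The 0.11 M side is the cathode (reduction is favoured where [Sn²⁺] is higher).
With n = 2, E = −(0.0592/2) log([Sn²⁺]ₐₙ/[Sn²⁺]꜀ₐₜ) = −(0.0592/2) log(0.00043/0.11) = −(0.0592/2)(-2.408) = +0.071 V.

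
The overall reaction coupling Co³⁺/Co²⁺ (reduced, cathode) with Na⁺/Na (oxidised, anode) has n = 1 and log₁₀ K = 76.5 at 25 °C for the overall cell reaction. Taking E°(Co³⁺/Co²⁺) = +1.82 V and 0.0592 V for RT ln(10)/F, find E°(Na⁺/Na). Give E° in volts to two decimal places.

E°cell = (0.0592/n)·log K = (0.0592/1)(76.5) = +4.529 V.
Since Co³⁺/Co²⁺ is the cathode and Na⁺/Na the anode, E°cell = E°(Co³⁺/Co²⁺) − E°(Na⁺/Na).
So E°(Na⁺/Na) = E°(Co³⁺/Co²⁺) − E°cell = (+1.82) − (+4.529) = -2.71 V.

-2.71 V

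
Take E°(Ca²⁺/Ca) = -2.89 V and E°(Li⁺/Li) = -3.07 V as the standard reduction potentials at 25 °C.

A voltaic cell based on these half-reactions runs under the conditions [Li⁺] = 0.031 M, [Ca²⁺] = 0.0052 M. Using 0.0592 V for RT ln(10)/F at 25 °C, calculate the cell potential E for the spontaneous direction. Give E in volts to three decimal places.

Ca²⁺/Ca is the cathode (higher E°), Li⁺/Li the anode: E°cell = -2.89 − (-3.07) = +0.18 V, n = 2.
Overall: Ca²⁺(aq) + 2 Li(s) → Ca(s) + 2 Li⁺(aq)
Q = [Li⁺]^2 / ([Ca²⁺]); log Q = -0.733.
E = E° − (0.0592/n) log Q = +0.18 − (0.0592/2)(-0.733) = +0.202 V.

+0.202 V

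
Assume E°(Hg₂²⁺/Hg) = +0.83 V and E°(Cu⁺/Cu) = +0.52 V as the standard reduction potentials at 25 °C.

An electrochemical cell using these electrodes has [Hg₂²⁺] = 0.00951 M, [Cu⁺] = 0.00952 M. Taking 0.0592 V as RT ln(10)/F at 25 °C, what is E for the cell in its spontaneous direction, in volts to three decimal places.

Hg₂²⁺/Hg is the cathode (higher E°), Cu⁺/Cu the anode: E°cell = +0.83 − (+0.52) = +0.31 V, n = 2.
Overall: Hg₂²⁺(aq) + 2 Cu(s) → 2 Hg(l) + 2 Cu⁺(aq)
Q = [Cu⁺]^2 / ([Hg₂²⁺]); log Q = -2.021.
E = E° − (0.0592/n) log Q = +0.31 − (0.0592/2)(-2.021) = +0.370 V.

+0.370 V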